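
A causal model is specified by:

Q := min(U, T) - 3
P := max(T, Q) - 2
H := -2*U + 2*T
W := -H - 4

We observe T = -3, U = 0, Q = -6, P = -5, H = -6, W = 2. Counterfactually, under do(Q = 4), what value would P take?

2

The intervention breaks the incoming arrows to Q: Q := min(U, T) - 3 no longer applies, and Q = 4.
P = max(T, Q) - 2  [with T=-3, Q=4]  = 2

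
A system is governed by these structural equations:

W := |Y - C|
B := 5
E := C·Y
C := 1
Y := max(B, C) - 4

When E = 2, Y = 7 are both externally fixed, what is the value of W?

The joint intervention fixes E = 2, Y = 7, removing each variable's own equation.
W = |Y - C|  [with Y=7, C=1]  = 6

6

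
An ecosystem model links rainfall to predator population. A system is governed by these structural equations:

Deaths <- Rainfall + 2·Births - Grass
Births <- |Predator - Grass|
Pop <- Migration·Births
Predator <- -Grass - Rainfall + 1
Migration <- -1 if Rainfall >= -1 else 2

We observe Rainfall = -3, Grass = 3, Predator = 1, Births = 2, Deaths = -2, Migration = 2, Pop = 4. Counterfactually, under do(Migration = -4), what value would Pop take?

-8

Intervening sets Migration = -4 and removes its equation (Migration <- -1 if Rainfall >= -1 else 2).
Predator = -Grass - Rainfall + 1  [with Grass=3, Rainfall=-3]  = 1
Births = |Predator - Grass|  [with Predator=1, Grass=3]  = 2
Pop = Migration·Births  [with Migration=-4, Births=2]  = -8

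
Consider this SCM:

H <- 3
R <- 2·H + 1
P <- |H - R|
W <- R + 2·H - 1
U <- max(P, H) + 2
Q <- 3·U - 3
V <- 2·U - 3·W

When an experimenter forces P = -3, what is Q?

The intervention breaks the incoming arrows to P: P <- |H - R| no longer applies, and P = -3.
U = max(P, H) + 2  [with P=-3, H=3]  = 5
Q = 3·U - 3  [with U=5]  = 12

12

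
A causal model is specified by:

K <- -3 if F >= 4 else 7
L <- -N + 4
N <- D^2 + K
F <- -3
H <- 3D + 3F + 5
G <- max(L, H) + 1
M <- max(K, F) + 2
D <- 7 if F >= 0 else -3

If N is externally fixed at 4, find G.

do(N=4) replaces the equation N <- D^2 + K with the constant N = 4.
D = 7 if F >= 0 else -3  [with F=-3]  = -3
L = -N + 4  [with N=4]  = 0
H = 3D + 3F + 5  [with D=-3, F=-3]  = -13
G = max(L, H) + 1  [with L=0, H=-13]  = 1

1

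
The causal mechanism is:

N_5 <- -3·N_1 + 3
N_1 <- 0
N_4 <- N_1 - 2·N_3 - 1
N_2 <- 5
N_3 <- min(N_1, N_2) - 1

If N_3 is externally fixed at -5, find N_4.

9

The intervention breaks the incoming arrows to N_3: N_3 <- min(N_1, N_2) - 1 no longer applies, and N_3 = -5.
N_4 = N_1 - 2·N_3 - 1  [with N_1=0, N_3=-5]  = 9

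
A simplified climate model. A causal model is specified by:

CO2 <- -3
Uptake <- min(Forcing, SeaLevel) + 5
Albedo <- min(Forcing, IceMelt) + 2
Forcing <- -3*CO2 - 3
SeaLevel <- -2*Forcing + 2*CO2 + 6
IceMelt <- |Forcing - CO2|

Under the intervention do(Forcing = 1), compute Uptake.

Under do(Forcing=1), the mechanism Forcing <- -3*CO2 - 3 is discarded; Forcing is fixed at 1.
SeaLevel = -2*Forcing + 2*CO2 + 6  [with Forcing=1, CO2=-3]  = -2
Uptake = min(Forcing, SeaLevel) + 5  [with Forcing=1, SeaLevel=-2]  = 3

3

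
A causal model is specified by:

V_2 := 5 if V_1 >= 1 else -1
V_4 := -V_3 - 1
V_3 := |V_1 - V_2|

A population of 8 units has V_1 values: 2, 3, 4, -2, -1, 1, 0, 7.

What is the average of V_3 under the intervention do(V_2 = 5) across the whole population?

3.75

Every unit gets V_2=5 under the intervention. V_3 values become 3, 2, 1, 7, 6, 4, 5, 2; E[V_3|do(V_2=5)] = 3.75.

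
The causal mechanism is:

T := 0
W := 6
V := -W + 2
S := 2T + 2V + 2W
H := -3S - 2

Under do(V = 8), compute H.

do(V=8) replaces the equation V := -W + 2 with the constant V = 8.
S = 2T + 2V + 2W  [with T=0, V=8, W=6]  = 28
H = -3S - 2  [with S=28]  = -86

-86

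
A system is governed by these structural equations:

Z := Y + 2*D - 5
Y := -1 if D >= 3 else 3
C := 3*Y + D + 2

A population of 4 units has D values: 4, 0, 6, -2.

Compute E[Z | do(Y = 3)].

The intervention sets Y=3 in all 4 units regardless of D. Recomputing Z per unit gives 6, -2, 10, -6; average 2.

2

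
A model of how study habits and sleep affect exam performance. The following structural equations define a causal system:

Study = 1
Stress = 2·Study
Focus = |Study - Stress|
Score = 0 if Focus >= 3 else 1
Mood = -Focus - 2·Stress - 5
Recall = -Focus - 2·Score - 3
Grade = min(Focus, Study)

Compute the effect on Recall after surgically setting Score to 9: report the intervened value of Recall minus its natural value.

-16

Under do(Score=9), the mechanism Score = 0 if Focus >= 3 else 1 is discarded; Score is fixed at 9.
Stress = 2·Study  [with Study=1]  = 2
Focus = |Study - Stress|  [with Study=1, Stress=2]  = 1
Recall = -Focus - 2·Score - 3  [with Focus=1, Score=9]  = -22
Without intervention: Stress = 2·Study  [with Study=1]  = 2; Focus = |Study - Stress|  [with Study=1, Stress=2]  = 1; Score = 0 if Focus >= 3 else 1  [with Focus=1]  = 1; Recall = -Focus - 2·Score - 3  [with Focus=1, Score=1]  = -6.
Change = -22 − (-6) = -16.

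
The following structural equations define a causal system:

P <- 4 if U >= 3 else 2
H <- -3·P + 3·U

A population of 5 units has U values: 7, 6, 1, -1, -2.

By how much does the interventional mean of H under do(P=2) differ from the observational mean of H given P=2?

8.6

Every unit gets P=2 under the intervention. H values become 15, 12, -3, -9, -12; E[H|do(P=2)] = 0.6.
Conditioning on P=2 selects the 3 unit(s) with U ∈ {1, -1, -2}. Their H values: -3, -9, -12. Mean = -8.
Difference = 0.6 − (-8) = 8.6.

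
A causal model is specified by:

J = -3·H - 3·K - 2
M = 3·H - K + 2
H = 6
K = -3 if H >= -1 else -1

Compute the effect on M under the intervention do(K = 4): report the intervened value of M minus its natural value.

Under do(K=4), the mechanism K = -3 if H >= -1 else -1 is discarded; K is fixed at 4.
M = 3·H - K + 2  [with H=6, K=4]  = 16
Without intervention: K = -3 if H >= -1 else -1  [with H=6]  = -3; M = 3·H - K + 2  [with H=6, K=-3]  = 23.
Change = 16 − 23 = -7.

-7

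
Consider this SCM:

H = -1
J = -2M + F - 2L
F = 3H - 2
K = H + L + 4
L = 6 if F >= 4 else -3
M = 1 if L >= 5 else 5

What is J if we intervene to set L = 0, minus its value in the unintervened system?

-6

do(L=0) replaces the equation L = 6 if F >= 4 else -3 with the constant L = 0.
F = 3H - 2  [with H=-1]  = -5
M = 1 if L >= 5 else 5  [with L=0]  = 5
J = -2M + F - 2L  [with M=5, F=-5, L=0]  = -15
Without intervention: F = 3H - 2  [with H=-1]  = -5; L = 6 if F >= 4 else -3  [with F=-5]  = -3; M = 1 if L >= 5 else 5  [with L=-3]  = 5; J = -2M + F - 2L  [with M=5, F=-5, L=-3]  = -9.
Change = -15 − (-9) = -6.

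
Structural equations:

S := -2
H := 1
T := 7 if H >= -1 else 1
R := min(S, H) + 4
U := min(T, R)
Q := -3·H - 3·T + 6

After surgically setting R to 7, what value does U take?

7

Intervening sets R = 7 and removes its equation (R := min(S, H) + 4).
T = 7 if H >= -1 else 1  [with H=1]  = 7
U = min(T, R)  [with T=7, R=7]  = 7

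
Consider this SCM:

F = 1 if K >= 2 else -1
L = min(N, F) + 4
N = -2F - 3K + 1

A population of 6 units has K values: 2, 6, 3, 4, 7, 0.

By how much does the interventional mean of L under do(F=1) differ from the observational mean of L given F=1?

do(F=1) breaks F's dependence on K. With F=1 fixed, L across the units is -3, -15, -6, -9, -18, 3, mean -8.
Conditioning on F=1 selects the 5 unit(s) with K ∈ {2, 6, 3, 4, 7}. Their L values: -3, -15, -6, -9, -18. Mean = -10.2.
Difference = -8 − (-10.2) = 2.2.

2.2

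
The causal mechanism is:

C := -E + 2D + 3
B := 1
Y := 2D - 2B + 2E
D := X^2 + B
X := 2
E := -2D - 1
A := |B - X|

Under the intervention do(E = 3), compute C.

Under do(E=3), the mechanism E := -2D - 1 is discarded; E is fixed at 3.
D = X^2 + B  [with X=2, B=1]  = 5
C = -E + 2D + 3  [with E=3, D=5]  = 10

10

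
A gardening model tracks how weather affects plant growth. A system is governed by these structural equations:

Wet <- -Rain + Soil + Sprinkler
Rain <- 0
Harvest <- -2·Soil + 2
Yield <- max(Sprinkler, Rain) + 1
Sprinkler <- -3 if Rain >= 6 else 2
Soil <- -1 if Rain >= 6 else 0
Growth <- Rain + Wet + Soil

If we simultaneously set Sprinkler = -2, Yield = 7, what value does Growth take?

Setting Sprinkler = -2, Yield = 7 by intervention discards those variables' equations.
Soil = -1 if Rain >= 6 else 0  [with Rain=0]  = 0
Wet = -Rain + Soil + Sprinkler  [with Rain=0, Soil=0, Sprinkler=-2]  = -2
Growth = Rain + Wet + Soil  [with Rain=0, Wet=-2, Soil=0]  = -2

-2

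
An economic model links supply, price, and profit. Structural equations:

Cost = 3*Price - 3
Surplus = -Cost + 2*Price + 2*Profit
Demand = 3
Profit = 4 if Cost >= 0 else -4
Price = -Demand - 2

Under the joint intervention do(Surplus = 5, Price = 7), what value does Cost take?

18

Setting Surplus = 5, Price = 7 by intervention discards those variables' equations.
Cost = 3*Price - 3  [with Price=7]  = 18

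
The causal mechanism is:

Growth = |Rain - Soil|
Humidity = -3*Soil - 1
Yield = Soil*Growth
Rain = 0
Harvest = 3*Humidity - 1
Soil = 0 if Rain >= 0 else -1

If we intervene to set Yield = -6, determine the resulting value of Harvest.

The intervention breaks the incoming arrows to Yield: Yield = Soil*Growth no longer applies, and Yield = -6.
Since Harvest is not a descendant of the intervened variable, it is unaffected.
Soil = 0 if Rain >= 0 else -1  [with Rain=0]  = 0
Humidity = -3*Soil - 1  [with Soil=0]  = -1
Harvest = 3*Humidity - 1  [with Humidity=-1]  = -4

-4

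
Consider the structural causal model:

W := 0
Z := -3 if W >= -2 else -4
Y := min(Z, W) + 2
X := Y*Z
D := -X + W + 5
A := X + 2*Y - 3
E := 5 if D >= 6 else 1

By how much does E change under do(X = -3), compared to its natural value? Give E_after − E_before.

The intervention breaks the incoming arrows to X: X := Y*Z no longer applies, and X = -3.
D = -X + W + 5  [with X=-3, W=0]  = 8
E = 5 if D >= 6 else 1  [with D=8]  = 5
Without intervention: Z = -3 if W >= -2 else -4  [with W=0]  = -3; Y = min(Z, W) + 2  [with Z=-3, W=0]  = -1; X = Y*Z  [with Y=-1, Z=-3]  = 3; D = -X + W + 5  [with X=3, W=0]  = 2; E = 5 if D >= 6 else 1  [with D=2]  = 1.
Change = 5 − 1 = 4.

4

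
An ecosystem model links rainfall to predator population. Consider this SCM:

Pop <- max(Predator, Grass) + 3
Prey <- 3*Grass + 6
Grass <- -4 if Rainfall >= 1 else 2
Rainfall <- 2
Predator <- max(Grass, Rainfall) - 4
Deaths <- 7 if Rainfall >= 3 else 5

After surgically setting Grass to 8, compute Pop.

Under do(Grass=8), the mechanism Grass <- -4 if Rainfall >= 1 else 2 is discarded; Grass is fixed at 8.
Predator = max(Grass, Rainfall) - 4  [with Grass=8, Rainfall=2]  = 4
Pop = max(Predator, Grass) + 3  [with Predator=4, Grass=8]  = 11

11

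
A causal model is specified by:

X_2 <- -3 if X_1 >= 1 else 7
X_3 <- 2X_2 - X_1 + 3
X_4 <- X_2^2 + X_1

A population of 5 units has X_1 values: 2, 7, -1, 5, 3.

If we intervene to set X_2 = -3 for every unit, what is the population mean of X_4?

Under do(X_2=-3), X_2's equation is replaced by X_2=-3 for every unit. Per-unit X_4: 11, 16, 8, 14, 12. Mean = 12.2.

12.2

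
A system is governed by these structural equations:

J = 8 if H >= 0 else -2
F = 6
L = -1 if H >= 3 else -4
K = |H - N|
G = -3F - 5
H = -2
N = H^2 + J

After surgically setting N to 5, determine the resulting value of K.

Under do(N=5), the mechanism N = H^2 + J is discarded; N is fixed at 5.
K = |H - N|  [with H=-2, N=5]  = 7

7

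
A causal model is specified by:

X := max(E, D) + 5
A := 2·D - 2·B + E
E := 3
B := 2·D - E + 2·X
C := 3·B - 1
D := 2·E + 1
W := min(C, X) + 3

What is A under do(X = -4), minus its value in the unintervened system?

do(X=-4) replaces the equation X := max(E, D) + 5 with the constant X = -4.
D = 2·E + 1  [with E=3]  = 7
B = 2·D - E + 2·X  [with D=7, E=3, X=-4]  = 3
A = 2·D - 2·B + E  [with D=7, B=3, E=3]  = 11
Without intervention: D = 2·E + 1  [with E=3]  = 7; X = max(E, D) + 5  [with E=3, D=7]  = 12; B = 2·D - E + 2·X  [with D=7, E=3, X=12]  = 35; A = 2·D - 2·B + E  [with D=7, B=35, E=3]  = -53.
Change = 11 − (-53) = 64.

64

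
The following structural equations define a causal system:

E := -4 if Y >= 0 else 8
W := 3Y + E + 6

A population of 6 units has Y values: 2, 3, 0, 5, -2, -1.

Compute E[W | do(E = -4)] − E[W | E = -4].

-4

Every unit gets E=-4 under the intervention. W values become 8, 11, 2, 17, -4, -1; E[W|do(E=-4)] = 5.5.
Conditioning on E=-4 selects the 4 unit(s) with Y ∈ {2, 3, 0, 5}. Their W values: 8, 11, 2, 17. Mean = 9.5.
Difference = 5.5 − 9.5 = -4.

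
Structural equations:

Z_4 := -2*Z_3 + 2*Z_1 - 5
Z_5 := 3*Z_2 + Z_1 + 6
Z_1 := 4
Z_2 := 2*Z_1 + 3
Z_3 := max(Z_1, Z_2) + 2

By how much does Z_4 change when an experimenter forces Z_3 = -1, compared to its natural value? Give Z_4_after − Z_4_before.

The intervention breaks the incoming arrows to Z_3: Z_3 := max(Z_1, Z_2) + 2 no longer applies, and Z_3 = -1.
Z_4 = -2*Z_3 + 2*Z_1 - 5  [with Z_3=-1, Z_1=4]  = 5
Without intervention: Z_2 = 2*Z_1 + 3  [with Z_1=4]  = 11; Z_3 = max(Z_1, Z_2) + 2  [with Z_1=4, Z_2=11]  = 13; Z_4 = -2*Z_3 + 2*Z_1 - 5  [with Z_3=13, Z_1=4]  = -23.
Change = 5 − (-23) = 28.

28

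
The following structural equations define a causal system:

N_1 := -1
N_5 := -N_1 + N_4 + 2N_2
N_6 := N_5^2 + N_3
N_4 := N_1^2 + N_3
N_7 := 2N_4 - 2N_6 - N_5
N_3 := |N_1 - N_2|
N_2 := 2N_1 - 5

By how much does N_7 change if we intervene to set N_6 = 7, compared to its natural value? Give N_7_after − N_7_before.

Intervening sets N_6 = 7 and removes its equation (N_6 := N_5^2 + N_3).
N_2 = 2N_1 - 5  [with N_1=-1]  = -7
N_3 = |N_1 - N_2|  [with N_1=-1, N_2=-7]  = 6
N_4 = N_1^2 + N_3  [with N_1=-1, N_3=6]  = 7
N_5 = -N_1 + N_4 + 2N_2  [with N_1=-1, N_4=7, N_2=-7]  = -6
N_7 = 2N_4 - 2N_6 - N_5  [with N_4=7, N_6=7, N_5=-6]  = 6
Without intervention: N_2 = 2N_1 - 5  [with N_1=-1]  = -7; N_3 = |N_1 - N_2|  [with N_1=-1, N_2=-7]  = 6; N_4 = N_1^2 + N_3  [with N_1=-1, N_3=6]  = 7; N_5 = -N_1 + N_4 + 2N_2  [with N_1=-1, N_4=7, N_2=-7]  = -6; N_6 = N_5^2 + N_3  [with N_5=-6, N_3=6]  = 42; N_7 = 2N_4 - 2N_6 - N_5  [with N_4=7, N_6=42, N_5=-6]  = -64.
Change = 6 − (-64) = 70.

70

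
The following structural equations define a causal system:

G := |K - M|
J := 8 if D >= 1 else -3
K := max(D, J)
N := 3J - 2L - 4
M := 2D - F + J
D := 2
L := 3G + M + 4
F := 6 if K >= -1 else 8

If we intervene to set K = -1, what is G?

The intervention breaks the incoming arrows to K: K := max(D, J) no longer applies, and K = -1.
J = 8 if D >= 1 else -3  [with D=2]  = 8
F = 6 if K >= -1 else 8  [with K=-1]  = 6
M = 2D - F + J  [with D=2, F=6, J=8]  = 6
G = |K - M|  [with K=-1, M=6]  = 7

7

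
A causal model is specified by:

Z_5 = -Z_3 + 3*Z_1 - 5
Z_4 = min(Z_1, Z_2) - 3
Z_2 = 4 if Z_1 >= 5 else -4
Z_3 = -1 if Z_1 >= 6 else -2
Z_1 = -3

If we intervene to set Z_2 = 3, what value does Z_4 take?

Under do(Z_2=3), the mechanism Z_2 = 4 if Z_1 >= 5 else -4 is discarded; Z_2 is fixed at 3.
Z_4 = min(Z_1, Z_2) - 3  [with Z_1=-3, Z_2=3]  = -6

-6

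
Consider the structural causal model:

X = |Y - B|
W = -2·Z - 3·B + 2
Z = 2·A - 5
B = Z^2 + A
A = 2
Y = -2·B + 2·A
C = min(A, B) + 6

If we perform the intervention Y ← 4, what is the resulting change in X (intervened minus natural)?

The intervention breaks the incoming arrows to Y: Y = -2·B + 2·A no longer applies, and Y = 4.
Z = 2·A - 5  [with A=2]  = -1
B = Z^2 + A  [with Z=-1, A=2]  = 3
X = |Y - B|  [with Y=4, B=3]  = 1
Without intervention: Z = 2·A - 5  [with A=2]  = -1; B = Z^2 + A  [with Z=-1, A=2]  = 3; Y = -2·B + 2·A  [with B=3, A=2]  = -2; X = |Y - B|  [with Y=-2, B=3]  = 5.
Change = 1 − 5 = -4.

-4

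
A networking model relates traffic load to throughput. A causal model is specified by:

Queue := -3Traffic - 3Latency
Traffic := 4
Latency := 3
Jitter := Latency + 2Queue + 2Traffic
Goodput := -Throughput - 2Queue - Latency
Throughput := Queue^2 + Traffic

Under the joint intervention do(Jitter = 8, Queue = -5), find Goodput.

-22

The joint intervention fixes Jitter = 8, Queue = -5, removing each variable's own equation.
Throughput = Queue^2 + Traffic  [with Queue=-5, Traffic=4]  = 29
Goodput = -Throughput - 2Queue - Latency  [with Throughput=29, Queue=-5, Latency=3]  = -22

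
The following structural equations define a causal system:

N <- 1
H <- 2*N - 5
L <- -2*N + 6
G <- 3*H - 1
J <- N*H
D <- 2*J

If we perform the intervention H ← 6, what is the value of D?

Under do(H=6), the mechanism H <- 2*N - 5 is discarded; H is fixed at 6.
J = N*H  [with N=1, H=6]  = 6
D = 2*J  [with J=6]  = 12

12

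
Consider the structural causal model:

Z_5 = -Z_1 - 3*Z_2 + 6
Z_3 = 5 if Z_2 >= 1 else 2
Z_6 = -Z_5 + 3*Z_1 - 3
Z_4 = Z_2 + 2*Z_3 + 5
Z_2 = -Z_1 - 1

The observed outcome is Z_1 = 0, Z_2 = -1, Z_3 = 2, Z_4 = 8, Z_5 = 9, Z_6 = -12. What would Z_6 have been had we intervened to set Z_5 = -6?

The intervention breaks the incoming arrows to Z_5: Z_5 = -Z_1 - 3*Z_2 + 6 no longer applies, and Z_5 = -6.
Z_6 = -Z_5 + 3*Z_1 - 3  [with Z_5=-6, Z_1=0]  = 3

3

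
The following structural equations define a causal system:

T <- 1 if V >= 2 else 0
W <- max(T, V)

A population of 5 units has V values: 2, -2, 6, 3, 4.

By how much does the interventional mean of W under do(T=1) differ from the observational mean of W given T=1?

The intervention sets T=1 in all 5 units regardless of V. Recomputing W per unit gives 2, 1, 6, 3, 4; average 3.2.
E[W|T=1] averages over only the 4 units with T=1 (V = 2, 6, 3, 4): W = 2, 6, 3, 4, mean 3.75.
Difference = 3.2 − 3.75 = -0.55.

-0.55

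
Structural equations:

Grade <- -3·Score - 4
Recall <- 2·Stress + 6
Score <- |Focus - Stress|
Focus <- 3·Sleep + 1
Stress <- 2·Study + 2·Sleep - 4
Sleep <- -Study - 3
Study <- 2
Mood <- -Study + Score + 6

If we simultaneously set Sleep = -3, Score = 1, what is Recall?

The joint intervention fixes Sleep = -3, Score = 1, removing each variable's own equation.
Stress = 2·Study + 2·Sleep - 4  [with Study=2, Sleep=-3]  = -6
Recall = 2·Stress + 6  [with Stress=-6]  = -6

-6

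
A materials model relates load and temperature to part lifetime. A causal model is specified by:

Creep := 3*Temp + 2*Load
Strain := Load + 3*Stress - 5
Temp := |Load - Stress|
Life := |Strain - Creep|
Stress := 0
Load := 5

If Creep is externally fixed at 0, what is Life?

0

The intervention breaks the incoming arrows to Creep: Creep := 3*Temp + 2*Load no longer applies, and Creep = 0.
Strain = Load + 3*Stress - 5  [with Load=5, Stress=0]  = 0
Life = |Strain - Creep|  [with Strain=0, Creep=0]  = 0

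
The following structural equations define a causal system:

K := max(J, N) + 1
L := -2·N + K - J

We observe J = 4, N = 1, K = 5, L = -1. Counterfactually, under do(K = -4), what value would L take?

-10

The intervention breaks the incoming arrows to K: K := max(J, N) + 1 no longer applies, and K = -4.
L = -2·N + K - J  [with N=1, K=-4, J=4]  = -10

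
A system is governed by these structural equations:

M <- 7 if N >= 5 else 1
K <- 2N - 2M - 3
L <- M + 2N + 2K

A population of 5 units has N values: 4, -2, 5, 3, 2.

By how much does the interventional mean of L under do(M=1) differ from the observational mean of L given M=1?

do(M=1) breaks M's dependence on N. With M=1 fixed, L across the units is 15, -21, 21, 9, 3, mean 5.4.
Observing M=1 restricts to units where M's equation naturally yields 1: N ∈ {4, -2, 3, 2}. In that subpopulation L = 15, -21, 9, 3, mean 1.5.
Difference = 5.4 − 1.5 = 3.9.

3.9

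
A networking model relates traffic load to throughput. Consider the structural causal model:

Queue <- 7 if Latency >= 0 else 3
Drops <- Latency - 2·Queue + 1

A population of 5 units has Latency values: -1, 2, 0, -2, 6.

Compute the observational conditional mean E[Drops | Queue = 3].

Conditioning on Queue=3 selects the 2 unit(s) with Latency ∈ {-1, -2}. Their Drops values: -6, -7. Mean = -6.5.

-6.5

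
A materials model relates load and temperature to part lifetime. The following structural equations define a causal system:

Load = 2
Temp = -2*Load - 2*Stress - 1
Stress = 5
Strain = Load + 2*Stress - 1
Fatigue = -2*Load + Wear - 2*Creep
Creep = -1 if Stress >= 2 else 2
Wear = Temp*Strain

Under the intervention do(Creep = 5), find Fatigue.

-179

Under do(Creep=5), the mechanism Creep = -1 if Stress >= 2 else 2 is discarded; Creep is fixed at 5.
Strain = Load + 2*Stress - 1  [with Load=2, Stress=5]  = 11
Temp = -2*Load - 2*Stress - 1  [with Load=2, Stress=5]  = -15
Wear = Temp*Strain  [with Temp=-15, Strain=11]  = -165
Fatigue = -2*Load + Wear - 2*Creep  [with Load=2, Wear=-165, Creep=5]  = -179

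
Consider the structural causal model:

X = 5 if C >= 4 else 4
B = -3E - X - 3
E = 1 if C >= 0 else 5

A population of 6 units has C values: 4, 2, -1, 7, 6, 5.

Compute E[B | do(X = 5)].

-13

Under do(X=5), X's equation is replaced by X=5 for every unit. Per-unit B: -11, -11, -23, -11, -11, -11. Mean = -13.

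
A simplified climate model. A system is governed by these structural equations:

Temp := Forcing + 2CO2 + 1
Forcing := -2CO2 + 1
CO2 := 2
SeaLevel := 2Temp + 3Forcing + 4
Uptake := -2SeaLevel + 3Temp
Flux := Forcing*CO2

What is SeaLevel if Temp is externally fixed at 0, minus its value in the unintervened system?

The intervention breaks the incoming arrows to Temp: Temp := Forcing + 2CO2 + 1 no longer applies, and Temp = 0.
Forcing = -2CO2 + 1  [with CO2=2]  = -3
SeaLevel = 2Temp + 3Forcing + 4  [with Temp=0, Forcing=-3]  = -5
Without intervention: Forcing = -2CO2 + 1  [with CO2=2]  = -3; Temp = Forcing + 2CO2 + 1  [with Forcing=-3, CO2=2]  = 2; SeaLevel = 2Temp + 3Forcing + 4  [with Temp=2, Forcing=-3]  = -1.
Change = -5 − (-1) = -4.

-4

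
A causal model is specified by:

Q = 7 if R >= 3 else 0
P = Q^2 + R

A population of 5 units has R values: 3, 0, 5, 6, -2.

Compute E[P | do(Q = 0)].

2.4

do(Q=0) breaks Q's dependence on R. With Q=0 fixed, P across the units is 3, 0, 5, 6, -2, mean 2.4.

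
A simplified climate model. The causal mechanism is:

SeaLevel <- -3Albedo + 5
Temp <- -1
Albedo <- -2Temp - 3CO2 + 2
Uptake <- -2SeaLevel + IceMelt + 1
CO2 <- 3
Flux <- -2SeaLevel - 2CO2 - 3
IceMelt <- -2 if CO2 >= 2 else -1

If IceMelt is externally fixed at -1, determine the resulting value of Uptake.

-40

The intervention breaks the incoming arrows to IceMelt: IceMelt <- -2 if CO2 >= 2 else -1 no longer applies, and IceMelt = -1.
Albedo = -2Temp - 3CO2 + 2  [with Temp=-1, CO2=3]  = -5
SeaLevel = -3Albedo + 5  [with Albedo=-5]  = 20
Uptake = -2SeaLevel + IceMelt + 1  [with SeaLevel=20, IceMelt=-1]  = -40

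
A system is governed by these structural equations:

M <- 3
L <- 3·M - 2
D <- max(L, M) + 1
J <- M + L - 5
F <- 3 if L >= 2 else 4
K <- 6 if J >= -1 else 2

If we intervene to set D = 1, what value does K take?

The intervention breaks the incoming arrows to D: D <- max(L, M) + 1 no longer applies, and D = 1.
No directed path runs from D to K, so K keeps its natural value.
L = 3·M - 2  [with M=3]  = 7
J = M + L - 5  [with M=3, L=7]  = 5
K = 6 if J >= -1 else 2  [with J=5]  = 6

6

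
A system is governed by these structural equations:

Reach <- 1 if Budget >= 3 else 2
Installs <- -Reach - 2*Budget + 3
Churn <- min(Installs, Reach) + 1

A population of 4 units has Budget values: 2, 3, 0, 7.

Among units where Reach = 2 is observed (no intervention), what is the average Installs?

-1

E[Installs|Reach=2] averages over only the 2 units with Reach=2 (Budget = 2, 0): Installs = -3, 1, mean -1.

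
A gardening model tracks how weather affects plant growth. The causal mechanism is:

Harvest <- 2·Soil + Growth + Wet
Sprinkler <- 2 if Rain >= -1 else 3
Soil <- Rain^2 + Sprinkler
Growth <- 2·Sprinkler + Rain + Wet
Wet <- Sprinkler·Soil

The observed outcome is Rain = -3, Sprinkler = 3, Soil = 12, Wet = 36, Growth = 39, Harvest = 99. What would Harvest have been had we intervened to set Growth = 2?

The intervention breaks the incoming arrows to Growth: Growth <- 2·Sprinkler + Rain + Wet no longer applies, and Growth = 2.
Sprinkler = 2 if Rain >= -1 else 3  [with Rain=-3]  = 3
Soil = Rain^2 + Sprinkler  [with Rain=-3, Sprinkler=3]  = 12
Wet = Sprinkler·Soil  [with Sprinkler=3, Soil=12]  = 36
Harvest = 2·Soil + Growth + Wet  [with Soil=12, Growth=2, Wet=36]  = 62

62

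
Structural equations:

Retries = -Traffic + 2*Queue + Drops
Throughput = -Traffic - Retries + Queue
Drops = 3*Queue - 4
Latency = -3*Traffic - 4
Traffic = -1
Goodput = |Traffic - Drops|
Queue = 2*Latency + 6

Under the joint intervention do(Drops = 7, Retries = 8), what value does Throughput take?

-3

The joint intervention fixes Drops = 7, Retries = 8, removing each variable's own equation.
Latency = -3*Traffic - 4  [with Traffic=-1]  = -1
Queue = 2*Latency + 6  [with Latency=-1]  = 4
Throughput = -Traffic - Retries + Queue  [with Traffic=-1, Retries=8, Queue=4]  = -3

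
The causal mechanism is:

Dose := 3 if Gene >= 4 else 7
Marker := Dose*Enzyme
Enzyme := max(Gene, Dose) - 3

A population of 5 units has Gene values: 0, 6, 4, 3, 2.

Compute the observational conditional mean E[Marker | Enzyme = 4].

Observing Enzyme=4 restricts to units where Enzyme's equation naturally yields 4: Gene ∈ {0, 3, 2}. In that subpopulation Marker = 28, 28, 28, mean 28.

28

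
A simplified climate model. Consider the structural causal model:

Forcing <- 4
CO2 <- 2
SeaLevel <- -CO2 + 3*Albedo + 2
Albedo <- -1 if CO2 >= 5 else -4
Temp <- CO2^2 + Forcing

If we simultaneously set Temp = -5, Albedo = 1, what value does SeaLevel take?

3

Setting Temp = -5, Albedo = 1 by intervention discards those variables' equations.
SeaLevel = -CO2 + 3*Albedo + 2  [with CO2=2, Albedo=1]  = 3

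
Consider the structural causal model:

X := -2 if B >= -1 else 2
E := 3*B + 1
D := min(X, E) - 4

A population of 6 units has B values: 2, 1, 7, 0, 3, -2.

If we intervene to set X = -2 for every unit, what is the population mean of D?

-6.5

do(X=-2) breaks X's dependence on B. With X=-2 fixed, D across the units is -6, -6, -6, -6, -6, -9, mean -6.5.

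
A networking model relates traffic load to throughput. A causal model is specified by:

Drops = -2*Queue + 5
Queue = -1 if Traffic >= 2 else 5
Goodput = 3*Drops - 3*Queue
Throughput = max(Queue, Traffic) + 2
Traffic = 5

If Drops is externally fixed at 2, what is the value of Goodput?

9

do(Drops=2) replaces the equation Drops = -2*Queue + 5 with the constant Drops = 2.
Queue = -1 if Traffic >= 2 else 5  [with Traffic=5]  = -1
Goodput = 3*Drops - 3*Queue  [with Drops=2, Queue=-1]  = 9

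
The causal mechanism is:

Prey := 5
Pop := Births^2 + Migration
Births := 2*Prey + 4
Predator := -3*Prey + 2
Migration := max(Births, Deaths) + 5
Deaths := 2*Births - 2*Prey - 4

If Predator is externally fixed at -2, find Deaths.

Under do(Predator=-2), the mechanism Predator := -3*Prey + 2 is discarded; Predator is fixed at -2.
Since Deaths is not a descendant of the intervened variable, it is unaffected.
Births = 2*Prey + 4  [with Prey=5]  = 14
Deaths = 2*Births - 2*Prey - 4  [with Births=14, Prey=5]  = 14

14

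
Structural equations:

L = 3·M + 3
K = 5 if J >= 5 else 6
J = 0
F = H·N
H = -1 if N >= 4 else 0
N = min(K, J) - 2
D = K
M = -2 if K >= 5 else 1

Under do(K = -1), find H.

0

do(K=-1) replaces the equation K = 5 if J >= 5 else 6 with the constant K = -1.
N = min(K, J) - 2  [with K=-1, J=0]  = -3
H = -1 if N >= 4 else 0  [with N=-3]  = 0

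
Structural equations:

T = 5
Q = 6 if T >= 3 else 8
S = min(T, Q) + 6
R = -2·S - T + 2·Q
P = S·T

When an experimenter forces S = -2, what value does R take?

11

The intervention breaks the incoming arrows to S: S = min(T, Q) + 6 no longer applies, and S = -2.
Q = 6 if T >= 3 else 8  [with T=5]  = 6
R = -2·S - T + 2·Q  [with S=-2, T=5, Q=6]  = 11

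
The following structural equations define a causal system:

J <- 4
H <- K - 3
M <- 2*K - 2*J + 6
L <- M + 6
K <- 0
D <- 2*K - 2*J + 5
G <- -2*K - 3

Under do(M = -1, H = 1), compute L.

5

The joint intervention fixes M = -1, H = 1, removing each variable's own equation.
L = M + 6  [with M=-1]  = 5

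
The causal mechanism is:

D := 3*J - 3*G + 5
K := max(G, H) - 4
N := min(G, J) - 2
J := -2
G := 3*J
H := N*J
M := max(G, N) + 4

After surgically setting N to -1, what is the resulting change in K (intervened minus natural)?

-14

The intervention breaks the incoming arrows to N: N := min(G, J) - 2 no longer applies, and N = -1.
G = 3*J  [with J=-2]  = -6
H = N*J  [with N=-1, J=-2]  = 2
K = max(G, H) - 4  [with G=-6, H=2]  = -2
Without intervention: G = 3*J  [with J=-2]  = -6; N = min(G, J) - 2  [with G=-6, J=-2]  = -8; H = N*J  [with N=-8, J=-2]  = 16; K = max(G, H) - 4  [with G=-6, H=16]  = 12.
Change = -2 − 12 = -14.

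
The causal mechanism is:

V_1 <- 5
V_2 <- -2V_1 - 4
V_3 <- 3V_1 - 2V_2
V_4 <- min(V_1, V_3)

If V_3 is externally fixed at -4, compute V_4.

-4

The intervention breaks the incoming arrows to V_3: V_3 <- 3V_1 - 2V_2 no longer applies, and V_3 = -4.
V_4 = min(V_1, V_3)  [with V_1=5, V_3=-4]  = -4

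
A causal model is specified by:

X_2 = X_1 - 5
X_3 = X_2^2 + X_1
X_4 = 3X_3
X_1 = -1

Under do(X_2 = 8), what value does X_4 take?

189

Under do(X_2=8), the mechanism X_2 = X_1 - 5 is discarded; X_2 is fixed at 8.
X_3 = X_2^2 + X_1  [with X_2=8, X_1=-1]  = 63
X_4 = 3X_3  [with X_3=63]  = 189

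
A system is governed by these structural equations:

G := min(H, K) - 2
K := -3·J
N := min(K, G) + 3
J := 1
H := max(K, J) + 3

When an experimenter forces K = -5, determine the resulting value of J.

1

Under do(K=-5), the mechanism K := -3·J is discarded; K is fixed at -5.
J is not downstream of the intervention, so its value is determined by the original equations.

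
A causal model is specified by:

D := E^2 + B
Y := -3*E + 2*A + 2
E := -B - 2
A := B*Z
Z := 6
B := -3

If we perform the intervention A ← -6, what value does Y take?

-13

The intervention breaks the incoming arrows to A: A := B*Z no longer applies, and A = -6.
E = -B - 2  [with B=-3]  = 1
Y = -3*E + 2*A + 2  [with E=1, A=-6]  = -13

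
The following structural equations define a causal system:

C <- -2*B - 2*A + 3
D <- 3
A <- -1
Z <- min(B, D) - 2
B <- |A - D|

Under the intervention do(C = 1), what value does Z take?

Intervening sets C = 1 and removes its equation (C <- -2*B - 2*A + 3).
No directed path runs from C to Z, so Z keeps its natural value.
B = |A - D|  [with A=-1, D=3]  = 4
Z = min(B, D) - 2  [with B=4, D=3]  = 1

1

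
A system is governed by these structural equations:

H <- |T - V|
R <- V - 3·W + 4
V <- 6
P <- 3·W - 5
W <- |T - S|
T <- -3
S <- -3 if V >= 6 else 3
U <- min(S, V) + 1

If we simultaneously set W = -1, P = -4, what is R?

13

The joint intervention fixes W = -1, P = -4, removing each variable's own equation.
R = V - 3·W + 4  [with V=6, W=-1]  = 13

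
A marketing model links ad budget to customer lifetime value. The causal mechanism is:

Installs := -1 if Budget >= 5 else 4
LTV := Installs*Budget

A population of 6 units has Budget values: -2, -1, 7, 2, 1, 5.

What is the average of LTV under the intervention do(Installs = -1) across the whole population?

-2

The intervention sets Installs=-1 in all 6 units regardless of Budget. Recomputing LTV per unit gives 2, 1, -7, -2, -1, -5; average -2.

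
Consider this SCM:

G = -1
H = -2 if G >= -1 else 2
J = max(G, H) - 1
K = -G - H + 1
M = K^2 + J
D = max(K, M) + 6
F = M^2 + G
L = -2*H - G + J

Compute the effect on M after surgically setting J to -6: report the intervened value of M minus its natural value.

-4

do(J=-6) replaces the equation J = max(G, H) - 1 with the constant J = -6.
H = -2 if G >= -1 else 2  [with G=-1]  = -2
K = -G - H + 1  [with G=-1, H=-2]  = 4
M = K^2 + J  [with K=4, J=-6]  = 10
Without intervention: H = -2 if G >= -1 else 2  [with G=-1]  = -2; J = max(G, H) - 1  [with G=-1, H=-2]  = -2; K = -G - H + 1  [with G=-1, H=-2]  = 4; M = K^2 + J  [with K=4, J=-2]  = 14.
Change = 10 − 14 = -4.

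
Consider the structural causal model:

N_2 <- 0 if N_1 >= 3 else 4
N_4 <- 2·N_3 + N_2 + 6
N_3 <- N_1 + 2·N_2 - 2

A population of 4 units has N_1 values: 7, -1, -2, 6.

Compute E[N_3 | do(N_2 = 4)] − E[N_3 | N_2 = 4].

The intervention sets N_2=4 in all 4 units regardless of N_1. Recomputing N_3 per unit gives 13, 5, 4, 12; average 8.5.
Observing N_2=4 restricts to units where N_2's equation naturally yields 4: N_1 ∈ {-1, -2}. In that subpopulation N_3 = 5, 4, mean 4.5.
Difference = 8.5 − 4.5 = 4.

4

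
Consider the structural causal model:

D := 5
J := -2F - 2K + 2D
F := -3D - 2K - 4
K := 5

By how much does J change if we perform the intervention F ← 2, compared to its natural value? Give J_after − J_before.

-62

The intervention breaks the incoming arrows to F: F := -3D - 2K - 4 no longer applies, and F = 2.
J = -2F - 2K + 2D  [with F=2, K=5, D=5]  = -4
Without intervention: F = -3D - 2K - 4  [with D=5, K=5]  = -29; J = -2F - 2K + 2D  [with F=-29, K=5, D=5]  = 58.
Change = -4 − 58 = -62.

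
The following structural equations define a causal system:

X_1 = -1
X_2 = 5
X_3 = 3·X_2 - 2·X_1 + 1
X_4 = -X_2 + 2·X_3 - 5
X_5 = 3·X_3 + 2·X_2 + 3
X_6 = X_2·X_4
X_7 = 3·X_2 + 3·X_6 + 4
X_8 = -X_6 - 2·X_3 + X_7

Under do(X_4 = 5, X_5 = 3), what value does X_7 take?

Under do(X_4 = 5, X_5 = 3), each intervened variable's structural equation is replaced by its fixed value.
X_6 = X_2·X_4  [with X_2=5, X_4=5]  = 25
X_7 = 3·X_2 + 3·X_6 + 4  [with X_2=5, X_6=25]  = 94

94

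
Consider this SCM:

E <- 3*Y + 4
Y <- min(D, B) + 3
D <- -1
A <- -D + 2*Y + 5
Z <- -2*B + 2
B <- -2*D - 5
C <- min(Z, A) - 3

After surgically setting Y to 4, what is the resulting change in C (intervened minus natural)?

2

The intervention breaks the incoming arrows to Y: Y <- min(D, B) + 3 no longer applies, and Y = 4.
B = -2*D - 5  [with D=-1]  = -3
A = -D + 2*Y + 5  [with D=-1, Y=4]  = 14
Z = -2*B + 2  [with B=-3]  = 8
C = min(Z, A) - 3  [with Z=8, A=14]  = 5
Without intervention: B = -2*D - 5  [with D=-1]  = -3; Y = min(D, B) + 3  [with D=-1, B=-3]  = 0; A = -D + 2*Y + 5  [with D=-1, Y=0]  = 6; Z = -2*B + 2  [with B=-3]  = 8; C = min(Z, A) - 3  [with Z=8, A=6]  = 3.
Change = 5 − 3 = 2.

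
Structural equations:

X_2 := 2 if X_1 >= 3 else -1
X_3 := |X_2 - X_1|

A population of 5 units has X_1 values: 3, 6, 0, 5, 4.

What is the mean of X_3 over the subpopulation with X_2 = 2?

2.5

Conditioning on X_2=2 selects the 4 unit(s) with X_1 ∈ {3, 6, 5, 4}. Their X_3 values: 1, 4, 3, 2. Mean = 2.5.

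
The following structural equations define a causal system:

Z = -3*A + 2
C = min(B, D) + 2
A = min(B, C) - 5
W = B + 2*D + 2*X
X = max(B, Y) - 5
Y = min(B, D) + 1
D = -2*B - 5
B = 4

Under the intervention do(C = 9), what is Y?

-12

Under do(C=9), the mechanism C = min(B, D) + 2 is discarded; C is fixed at 9.
Since Y is not a descendant of the intervened variable, it is unaffected.
D = -2*B - 5  [with B=4]  = -13
Y = min(B, D) + 1  [with B=4, D=-13]  = -12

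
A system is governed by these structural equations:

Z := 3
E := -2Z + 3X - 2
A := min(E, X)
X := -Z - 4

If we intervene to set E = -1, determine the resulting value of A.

The intervention breaks the incoming arrows to E: E := -2Z + 3X - 2 no longer applies, and E = -1.
X = -Z - 4  [with Z=3]  = -7
A = min(E, X)  [with E=-1, X=-7]  = -7

-7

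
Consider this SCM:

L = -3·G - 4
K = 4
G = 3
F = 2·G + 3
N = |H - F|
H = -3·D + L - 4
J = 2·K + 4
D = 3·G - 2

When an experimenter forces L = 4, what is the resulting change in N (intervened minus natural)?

-17

The intervention breaks the incoming arrows to L: L = -3·G - 4 no longer applies, and L = 4.
D = 3·G - 2  [with G=3]  = 7
H = -3·D + L - 4  [with D=7, L=4]  = -21
F = 2·G + 3  [with G=3]  = 9
N = |H - F|  [with H=-21, F=9]  = 30
Without intervention: L = -3·G - 4  [with G=3]  = -13; D = 3·G - 2  [with G=3]  = 7; H = -3·D + L - 4  [with D=7, L=-13]  = -38; F = 2·G + 3  [with G=3]  = 9; N = |H - F|  [with H=-38, F=9]  = 47.
Change = 30 − 47 = -17.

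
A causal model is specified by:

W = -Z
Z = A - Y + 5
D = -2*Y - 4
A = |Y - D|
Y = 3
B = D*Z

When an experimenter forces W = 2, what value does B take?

-150

The intervention breaks the incoming arrows to W: W = -Z no longer applies, and W = 2.
Since B is not a descendant of the intervened variable, it is unaffected.
D = -2*Y - 4  [with Y=3]  = -10
A = |Y - D|  [with Y=3, D=-10]  = 13
Z = A - Y + 5  [with A=13, Y=3]  = 15
B = D*Z  [with D=-10, Z=15]  = -150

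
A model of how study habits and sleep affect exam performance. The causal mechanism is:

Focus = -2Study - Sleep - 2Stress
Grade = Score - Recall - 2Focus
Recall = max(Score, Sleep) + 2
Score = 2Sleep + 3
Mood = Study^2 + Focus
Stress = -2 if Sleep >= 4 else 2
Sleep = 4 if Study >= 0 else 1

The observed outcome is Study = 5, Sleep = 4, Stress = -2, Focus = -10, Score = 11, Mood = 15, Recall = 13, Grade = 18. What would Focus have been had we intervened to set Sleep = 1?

-15

Under do(Sleep=1), the mechanism Sleep = 4 if Study >= 0 else 1 is discarded; Sleep is fixed at 1.
Stress = -2 if Sleep >= 4 else 2  [with Sleep=1]  = 2
Focus = -2Study - Sleep - 2Stress  [with Study=5, Sleep=1, Stress=2]  = -15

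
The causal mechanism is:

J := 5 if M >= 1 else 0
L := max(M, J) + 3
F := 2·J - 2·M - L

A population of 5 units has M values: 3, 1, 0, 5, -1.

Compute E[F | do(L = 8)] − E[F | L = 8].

The intervention sets L=8 in all 5 units regardless of M. Recomputing F per unit gives -4, 0, -8, -8, -6; average -5.2.
Conditioning on L=8 selects the 3 unit(s) with M ∈ {3, 1, 5}. Their F values: -4, 0, -8. Mean = -4.
Difference = -5.2 − (-4) = -1.2.

-1.2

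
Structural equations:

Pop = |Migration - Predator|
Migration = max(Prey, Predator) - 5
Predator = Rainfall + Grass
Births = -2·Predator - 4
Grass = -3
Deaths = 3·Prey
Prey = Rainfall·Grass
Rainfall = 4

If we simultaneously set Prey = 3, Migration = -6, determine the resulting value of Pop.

7

Under do(Prey = 3, Migration = -6), each intervened variable's structural equation is replaced by its fixed value.
Predator = Rainfall + Grass  [with Rainfall=4, Grass=-3]  = 1
Pop = |Migration - Predator|  [with Migration=-6, Predator=1]  = 7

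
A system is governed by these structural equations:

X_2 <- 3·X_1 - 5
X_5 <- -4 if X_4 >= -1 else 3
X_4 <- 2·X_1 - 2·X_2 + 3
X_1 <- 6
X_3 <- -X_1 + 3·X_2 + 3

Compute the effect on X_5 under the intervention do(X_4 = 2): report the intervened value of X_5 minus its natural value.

-7

Intervening sets X_4 = 2 and removes its equation (X_4 <- 2·X_1 - 2·X_2 + 3).
X_5 = -4 if X_4 >= -1 else 3  [with X_4=2]  = -4
Without intervention: X_2 = 3·X_1 - 5  [with X_1=6]  = 13; X_4 = 2·X_1 - 2·X_2 + 3  [with X_1=6, X_2=13]  = -11; X_5 = -4 if X_4 >= -1 else 3  [with X_4=-11]  = 3.
Change = -4 − 3 = -7.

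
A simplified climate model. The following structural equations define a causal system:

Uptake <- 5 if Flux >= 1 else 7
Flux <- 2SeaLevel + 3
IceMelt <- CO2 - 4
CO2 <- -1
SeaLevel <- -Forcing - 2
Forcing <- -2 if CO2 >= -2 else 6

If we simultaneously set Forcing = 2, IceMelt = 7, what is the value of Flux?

-5

Under do(Forcing = 2, IceMelt = 7), each intervened variable's structural equation is replaced by its fixed value.
SeaLevel = -Forcing - 2  [with Forcing=2]  = -4
Flux = 2SeaLevel + 3  [with SeaLevel=-4]  = -5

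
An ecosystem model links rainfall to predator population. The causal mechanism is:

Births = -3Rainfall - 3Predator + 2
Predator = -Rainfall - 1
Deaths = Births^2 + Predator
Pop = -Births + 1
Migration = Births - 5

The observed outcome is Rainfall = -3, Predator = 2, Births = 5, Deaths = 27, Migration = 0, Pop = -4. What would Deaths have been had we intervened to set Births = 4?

18

The intervention breaks the incoming arrows to Births: Births = -3Rainfall - 3Predator + 2 no longer applies, and Births = 4.
Predator = -Rainfall - 1  [with Rainfall=-3]  = 2
Deaths = Births^2 + Predator  [with Births=4, Predator=2]  = 18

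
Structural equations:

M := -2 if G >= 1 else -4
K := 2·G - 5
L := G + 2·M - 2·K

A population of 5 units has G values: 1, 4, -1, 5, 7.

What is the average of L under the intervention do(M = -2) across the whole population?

Every unit gets M=-2 under the intervention. L values become 3, -6, 9, -9, -15; E[L|do(M=-2)] = -3.6.

-3.6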